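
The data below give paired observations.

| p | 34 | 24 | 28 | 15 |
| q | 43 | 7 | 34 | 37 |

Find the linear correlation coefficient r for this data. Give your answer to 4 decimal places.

n = 4, Σp = 101, Σq = 121, Σp² = 2741, Σq² = 4423, Σpq = 3137
nΣpq − ΣpΣq = 12548 − 12221 = 327
nΣp² − (Σp)² = 10964 − 10201 = 763; nΣq² − (Σq)² = 17692 − 14641 = 3051
r = 327 / √(763 × 3051) = 327 / 1525.7500 ≈ 0.2143

0.2143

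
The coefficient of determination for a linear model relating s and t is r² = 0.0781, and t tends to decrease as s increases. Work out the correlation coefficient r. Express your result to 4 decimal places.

|r| = √0.0781 = 0.2795
The association is negative, so r = −0.2795.

-0.2795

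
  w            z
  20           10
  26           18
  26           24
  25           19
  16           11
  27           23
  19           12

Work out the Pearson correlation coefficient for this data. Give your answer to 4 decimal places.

n = 7, Σw = 159, Σz = 117, Σw² = 3723, Σz² = 2155, Σwz = 2792
nΣwz − ΣwΣz = 19544 − 18603 = 941
nΣw² − (Σw)² = 26061 − 25281 = 780; nΣz² − (Σz)² = 15085 − 13689 = 1396
r = 941 / √(780 × 1396) = 941 / 1043.4941 ≈ 0.9018

0.9018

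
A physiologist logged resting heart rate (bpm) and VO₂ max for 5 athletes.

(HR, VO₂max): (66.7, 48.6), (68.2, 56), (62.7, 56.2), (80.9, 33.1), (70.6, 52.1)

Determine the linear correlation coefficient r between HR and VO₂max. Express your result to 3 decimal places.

n = 5, Σx = 349.1, Σy = 246, Σx² = 24560.59, Σy² = 12466.42, Σxy = 16940.61
nΣxy − ΣxΣy = 84703.05 − 85878.6 = -1175.55
nΣx² − (Σx)² = 122802.95 − 121870.81 = 932.14; nΣy² − (Σy)² = 62332.1 − 60516 = 1816.1
r = -1175.55 / √(932.14 × 1816.1) = -1175.55 / 1301.0993 ≈ -0.904

-0.904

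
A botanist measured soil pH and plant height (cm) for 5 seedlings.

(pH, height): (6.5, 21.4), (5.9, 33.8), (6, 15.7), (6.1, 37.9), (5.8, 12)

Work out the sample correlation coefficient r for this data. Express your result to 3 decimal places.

n = 5, Σx = 30.3, Σy = 120.8, Σx² = 183.91, Σy² = 3427.3, Σxy = 733.51
nΣxy − ΣxΣy = 3667.55 − 3660.24 = 7.31
nΣx² − (Σx)² = 919.55 − 918.09 = 1.46; nΣy² − (Σy)² = 17136.5 − 14592.64 = 2543.86
r = 7.31 / √(1.46 × 2543.86) = 7.31 / 60.9429 ≈ 0.120

0.120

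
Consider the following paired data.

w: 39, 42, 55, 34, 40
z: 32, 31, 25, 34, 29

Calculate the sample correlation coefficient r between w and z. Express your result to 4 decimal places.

-0.9413

n = 5, Σw = 210, Σz = 151, Σw² = 9066, Σz² = 4607, Σwz = 6241
nΣwz − ΣwΣz = 31205 − 31710 = -505
nΣw² − (Σw)² = 45330 − 44100 = 1230; nΣz² − (Σz)² = 23035 − 22801 = 234
r = -505 / √(1230 × 234) = -505 / 536.4886 ≈ -0.9413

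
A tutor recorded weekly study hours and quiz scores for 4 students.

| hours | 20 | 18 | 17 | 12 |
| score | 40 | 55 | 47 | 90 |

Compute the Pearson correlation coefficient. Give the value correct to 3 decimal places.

n = 4, Σx = 67, Σy = 232, Σx² = 1157, Σy² = 14934, Σxy = 3669
nΣxy − ΣxΣy = 14676 − 15544 = -868
nΣx² − (Σx)² = 4628 − 4489 = 139; nΣy² − (Σy)² = 59736 − 53824 = 5912
r = -868 / √(139 × 5912) = -868 / 906.5142 ≈ -0.958

-0.958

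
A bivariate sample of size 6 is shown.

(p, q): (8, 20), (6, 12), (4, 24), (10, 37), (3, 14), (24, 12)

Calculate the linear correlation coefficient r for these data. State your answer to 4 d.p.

-0.1684

n = 6, Σp = 55, Σq = 119, Σp² = 801, Σq² = 2829, Σpq = 1028
nΣpq − ΣpΣq = 6168 − 6545 = -377
nΣp² − (Σp)² = 4806 − 3025 = 1781; nΣq² − (Σq)² = 16974 − 14161 = 2813
r = -377 / √(1781 × 2813) = -377 / 2238.2924 ≈ -0.1684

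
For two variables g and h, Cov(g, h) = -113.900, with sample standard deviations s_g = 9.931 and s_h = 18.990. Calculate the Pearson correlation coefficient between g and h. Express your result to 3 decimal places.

-0.604

r = Cov(g,h) / (s_g · s_h) = -113.900 / (9.931 × 18.990)
  = -113.900 / 188.5897 ≈ -0.604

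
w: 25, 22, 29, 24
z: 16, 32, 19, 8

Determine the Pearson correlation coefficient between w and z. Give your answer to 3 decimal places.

-0.318

n = 4, Σw = 100, Σz = 75, Σw² = 2526, Σz² = 1705, Σwz = 1847
nΣwz − ΣwΣz = 7388 − 7500 = -112
nΣw² − (Σw)² = 10104 − 10000 = 104; nΣz² − (Σz)² = 6820 − 5625 = 1195
r = -112 / √(104 × 1195) = -112 / 352.5337 ≈ -0.318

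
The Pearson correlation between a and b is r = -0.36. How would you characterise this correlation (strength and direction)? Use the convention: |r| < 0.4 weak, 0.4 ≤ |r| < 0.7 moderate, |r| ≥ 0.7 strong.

r = -0.36 < 0 so the relationship is negative.
|r| = 0.36, which falls in the weak range.

weak negative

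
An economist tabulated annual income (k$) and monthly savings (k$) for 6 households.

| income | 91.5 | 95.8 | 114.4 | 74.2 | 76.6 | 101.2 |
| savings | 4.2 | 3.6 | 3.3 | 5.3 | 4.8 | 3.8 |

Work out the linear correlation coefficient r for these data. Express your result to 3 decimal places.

n = 6, Σx = 553.7, Σy = 25, Σx² = 52251.89, Σy² = 107.06, Σxy = 2252.2
nΣxy − ΣxΣy = 13513.2 − 13842.5 = -329.3
nΣx² − (Σx)² = 313511.34 − 306583.69 = 6927.65; nΣy² − (Σy)² = 642.36 − 625 = 17.36
r = -329.3 / √(6927.65 × 17.36) = -329.3 / 346.7910 ≈ -0.950

-0.950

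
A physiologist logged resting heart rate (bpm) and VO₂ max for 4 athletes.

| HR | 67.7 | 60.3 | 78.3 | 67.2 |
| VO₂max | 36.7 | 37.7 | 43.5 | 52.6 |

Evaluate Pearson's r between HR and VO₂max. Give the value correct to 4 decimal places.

n = 4, Σx = 273.5, Σy = 170.5, Σx² = 18866.11, Σy² = 7427.19, Σxy = 11698.67
nΣxy − ΣxΣy = 46794.68 − 46631.75 = 162.93
nΣx² − (Σx)² = 75464.44 − 74802.25 = 662.19; nΣy² − (Σy)² = 29708.76 − 29070.25 = 638.51
r = 162.93 / √(662.19 × 638.51) = 162.93 / 650.2422 ≈ 0.2506

0.2506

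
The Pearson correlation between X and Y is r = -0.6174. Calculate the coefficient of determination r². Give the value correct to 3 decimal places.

r² = (-0.6174)² = 0.381

0.381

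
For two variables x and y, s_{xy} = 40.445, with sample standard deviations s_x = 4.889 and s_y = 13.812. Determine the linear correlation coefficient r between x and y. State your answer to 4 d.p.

r = Cov(x,y) / (s_x · s_y) = 40.445 / (4.889 × 13.812)
  = 40.445 / 67.5269 ≈ 0.5989

0.5989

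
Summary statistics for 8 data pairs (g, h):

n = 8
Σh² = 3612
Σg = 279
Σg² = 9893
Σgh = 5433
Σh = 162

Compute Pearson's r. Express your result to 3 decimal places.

-0.933

r = (nΣgh − ΣgΣh) / √[(nΣg² − (Σg)²)(nΣh² − (Σh)²)]
Numerator: 8×5433 − 279×162 = -1734
Denominator: √[(79144 − 77841)(28896 − 26244)] = √[1303 × 2652] = 1858.9126
r = -1734 / 1858.9126 ≈ -0.933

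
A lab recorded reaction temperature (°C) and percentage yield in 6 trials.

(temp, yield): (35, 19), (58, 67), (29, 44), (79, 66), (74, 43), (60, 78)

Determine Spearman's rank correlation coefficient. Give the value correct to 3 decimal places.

0.257

Rank temp: 2, 3, 1, 6, 5, 4
Rank yield: 1, 5, 3, 4, 2, 6
d = rank(temp) − rank(yield): 1, -2, -2, 2, 3, -2; Σd² = 26
ρ = 1 − 6Σd² / [n(n²−1)] = 1 − 6×26 / (6×35) = 1 − 156/210 ≈ 0.257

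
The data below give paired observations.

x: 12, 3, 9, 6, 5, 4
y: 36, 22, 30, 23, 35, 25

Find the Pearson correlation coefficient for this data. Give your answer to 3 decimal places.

0.673

n = 6, Σx = 39, Σy = 171, Σx² = 311, Σy² = 5059, Σxy = 1181
nΣxy − ΣxΣy = 7086 − 6669 = 417
nΣx² − (Σx)² = 1866 − 1521 = 345; nΣy² − (Σy)² = 30354 − 29241 = 1113
r = 417 / √(345 × 1113) = 417 / 619.6652 ≈ 0.673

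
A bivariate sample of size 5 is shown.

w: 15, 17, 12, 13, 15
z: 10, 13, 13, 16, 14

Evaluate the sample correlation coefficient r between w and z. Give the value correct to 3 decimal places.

-0.319

n = 5, Σw = 72, Σz = 66, Σw² = 1052, Σz² = 890, Σwz = 945
nΣwz − ΣwΣz = 4725 − 4752 = -27
nΣw² − (Σw)² = 5260 − 5184 = 76; nΣz² − (Σz)² = 4450 − 4356 = 94
r = -27 / √(76 × 94) = -27 / 84.5222 ≈ -0.319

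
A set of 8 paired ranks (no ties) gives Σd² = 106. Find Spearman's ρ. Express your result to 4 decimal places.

-0.2619

ρ = 1 − 6Σd² / [n(n²−1)] = 1 − 6×106 / (8×63)
  = 1 − 636/504 = 1 − 1.26190 ≈ -0.2619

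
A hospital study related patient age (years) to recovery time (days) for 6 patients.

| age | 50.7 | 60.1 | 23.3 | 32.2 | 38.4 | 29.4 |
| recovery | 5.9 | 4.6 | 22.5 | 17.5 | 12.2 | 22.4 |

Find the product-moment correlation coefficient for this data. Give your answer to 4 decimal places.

-0.9645

n = 6, Σx = 234.1, Σy = 85.1, Σx² = 10101.15, Σy² = 1519.07, Σxy = 2790.38
nΣxy − ΣxΣy = 16742.28 − 19921.91 = -3179.63
nΣx² − (Σx)² = 60606.9 − 54802.81 = 5804.09; nΣy² − (Σy)² = 9114.42 − 7242.01 = 1872.41
r = -3179.63 / √(5804.09 × 1872.41) = -3179.63 / 3296.6098 ≈ -0.9645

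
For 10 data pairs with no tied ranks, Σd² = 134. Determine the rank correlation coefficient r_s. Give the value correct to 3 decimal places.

ρ = 1 − 6Σd² / [n(n²−1)] = 1 − 6×134 / (10×99)
  = 1 − 804/990 = 1 − 0.8121 ≈ 0.188

0.188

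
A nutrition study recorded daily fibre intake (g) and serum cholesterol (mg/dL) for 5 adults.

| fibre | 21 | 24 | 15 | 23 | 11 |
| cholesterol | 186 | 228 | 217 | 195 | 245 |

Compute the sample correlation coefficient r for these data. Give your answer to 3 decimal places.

-0.599

n = 5, Σx = 94, Σy = 1071, Σx² = 1892, Σy² = 231719, Σxy = 19813
nΣxy − ΣxΣy = 99065 − 100674 = -1609
nΣx² − (Σx)² = 9460 − 8836 = 624; nΣy² − (Σy)² = 1158595 − 1147041 = 11554
r = -1609 / √(624 × 11554) = -1609 / 2685.0877 ≈ -0.599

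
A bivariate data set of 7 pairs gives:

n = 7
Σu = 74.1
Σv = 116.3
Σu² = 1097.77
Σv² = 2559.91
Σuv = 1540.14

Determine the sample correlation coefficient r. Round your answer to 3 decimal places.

r = (nΣuv − ΣuΣv) / √[(nΣu² − (Σu)²)(nΣv² − (Σv)²)]
Numerator: 7×1540.14 − 74.1×116.3 = 2163.15
Denominator: √[(7684.39 − 5490.81)(17919.37 − 13525.69)] = √[2193.58 × 4393.68] = 3104.4949
r = 2163.15 / 3104.4949 ≈ 0.697

0.697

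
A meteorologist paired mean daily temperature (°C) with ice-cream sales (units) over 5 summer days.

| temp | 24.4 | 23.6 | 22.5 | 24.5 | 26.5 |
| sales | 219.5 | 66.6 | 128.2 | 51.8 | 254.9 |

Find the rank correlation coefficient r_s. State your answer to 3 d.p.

0.300

Rank temp: 3, 2, 1, 4, 5
Rank sales: 4, 2, 3, 1, 5
d = rank(temp) − rank(sales): -1, 0, -2, 3, 0; Σd² = 14
ρ = 1 − 6Σd² / [n(n²−1)] = 1 − 6×14 / (5×24) = 1 − 84/120 ≈ 0.300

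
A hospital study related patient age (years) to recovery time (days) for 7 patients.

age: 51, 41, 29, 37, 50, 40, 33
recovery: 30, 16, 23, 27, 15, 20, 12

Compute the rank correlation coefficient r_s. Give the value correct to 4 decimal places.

0.1786

Rank age: 7, 5, 1, 3, 6, 4, 2
Rank recovery: 7, 3, 5, 6, 2, 4, 1
d = rank(age) − rank(recovery): 0, 2, -4, -3, 4, 0, 1; Σd² = 46
ρ = 1 − 6Σd² / [n(n²−1)] = 1 − 6×46 / (7×48) = 1 − 276/336 ≈ 0.1786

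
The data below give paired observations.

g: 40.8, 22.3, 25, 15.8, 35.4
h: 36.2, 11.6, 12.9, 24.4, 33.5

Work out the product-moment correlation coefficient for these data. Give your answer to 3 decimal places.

n = 5, Σg = 139.3, Σh = 118.6, Σg² = 4289.73, Σh² = 3329.02, Σgh = 3629.56
nΣgh − ΣgΣh = 18147.8 − 16520.98 = 1626.82
nΣg² − (Σg)² = 21448.65 − 19404.49 = 2044.16; nΣh² − (Σh)² = 16645.1 − 14065.96 = 2579.14
r = 1626.82 / √(2044.16 × 2579.14) = 1626.82 / 2296.1217 ≈ 0.709

0.709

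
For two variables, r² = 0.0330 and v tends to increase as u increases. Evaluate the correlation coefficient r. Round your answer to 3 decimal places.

|r| = √0.0330 = 0.182
The association is positive, so r = 0.182.

0.182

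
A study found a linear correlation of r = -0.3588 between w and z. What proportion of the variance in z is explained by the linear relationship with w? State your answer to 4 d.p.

0.1287

r² = (-0.3588)² = 0.1287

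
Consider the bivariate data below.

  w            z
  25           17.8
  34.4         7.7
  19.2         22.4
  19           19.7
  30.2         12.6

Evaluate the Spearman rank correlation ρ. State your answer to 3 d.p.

Rank w: 3, 5, 2, 1, 4
Rank z: 3, 1, 5, 4, 2
d = rank(w) − rank(z): 0, 4, -3, -3, 2; Σd² = 38
ρ = 1 − 6Σd² / [n(n²−1)] = 1 − 6×38 / (5×24) = 1 − 228/120 ≈ -0.900

-0.900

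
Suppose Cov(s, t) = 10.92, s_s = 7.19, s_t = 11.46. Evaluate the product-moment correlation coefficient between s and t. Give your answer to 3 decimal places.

0.133

r = Cov(s,t) / (s_s · s_t) = 10.92 / (7.19 × 11.46)
  = 10.92 / 82.3974 ≈ 0.133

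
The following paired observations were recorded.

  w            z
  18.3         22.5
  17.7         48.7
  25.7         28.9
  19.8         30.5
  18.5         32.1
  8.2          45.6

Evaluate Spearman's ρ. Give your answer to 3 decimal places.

-0.600

Rank w: 3, 2, 6, 5, 4, 1
Rank z: 1, 6, 2, 3, 4, 5
d = rank(w) − rank(z): 2, -4, 4, 2, 0, -4; Σd² = 56
ρ = 1 − 6Σd² / [n(n²−1)] = 1 − 6×56 / (6×35) = 1 − 336/210 ≈ -0.600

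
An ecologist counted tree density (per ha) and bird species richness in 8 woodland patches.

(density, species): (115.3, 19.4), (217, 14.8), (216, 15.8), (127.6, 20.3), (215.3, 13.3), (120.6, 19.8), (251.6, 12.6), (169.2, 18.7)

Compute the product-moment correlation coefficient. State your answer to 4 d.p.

n = 8, Σx = 1432.6, Σy = 134.7, Σx² = 276150.5, Σy² = 2334.51, Σxy = 23037.07
nΣxy − ΣxΣy = 184296.56 − 192971.22 = -8674.66
nΣx² − (Σx)² = 2209204 − 2052342.76 = 156861.24; nΣy² − (Σy)² = 18676.08 − 18144.09 = 531.99
r = -8674.66 / √(156861.24 × 531.99) = -8674.66 / 9135.0211 ≈ -0.9496

-0.9496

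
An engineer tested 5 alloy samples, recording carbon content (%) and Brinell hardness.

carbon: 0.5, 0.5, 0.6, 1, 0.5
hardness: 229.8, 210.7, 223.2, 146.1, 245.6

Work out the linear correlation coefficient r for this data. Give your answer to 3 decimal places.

-0.938

n = 5, Σx = 3.1, Σy = 1055.4, Σx² = 2.11, Σy² = 228685.34, Σxy = 623.07
nΣxy − ΣxΣy = 3115.35 − 3271.74 = -156.39
nΣx² − (Σx)² = 10.55 − 9.61 = 0.94; nΣy² − (Σy)² = 1143426.7 − 1113869.16 = 29557.54
r = -156.39 / √(0.94 × 29557.54) = -156.39 / 166.6856 ≈ -0.938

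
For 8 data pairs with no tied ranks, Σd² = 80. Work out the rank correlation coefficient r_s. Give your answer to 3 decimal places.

0.048

ρ = 1 − 6Σd² / [n(n²−1)] = 1 − 6×80 / (8×63)
  = 1 − 480/504 = 1 − 0.9524 ≈ 0.048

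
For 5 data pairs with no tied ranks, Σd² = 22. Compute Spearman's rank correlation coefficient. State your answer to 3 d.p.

ρ = 1 − 6Σd² / [n(n²−1)] = 1 − 6×22 / (5×24)
  = 1 − 132/120 = 1 − 1.1000 ≈ -0.100

-0.100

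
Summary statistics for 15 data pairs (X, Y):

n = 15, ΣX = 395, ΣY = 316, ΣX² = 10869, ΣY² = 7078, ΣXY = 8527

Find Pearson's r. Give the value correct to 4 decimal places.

0.4637

r = (nΣXY − ΣXΣY) / √[(nΣX² − (ΣX)²)(nΣY² − (ΣY)²)]
Numerator: 15×8527 − 395×316 = 3085
Denominator: √[(163035 − 156025)(106170 − 99856)] = √[7010 × 6314] = 6652.9046
r = 3085 / 6652.9046 ≈ 0.4637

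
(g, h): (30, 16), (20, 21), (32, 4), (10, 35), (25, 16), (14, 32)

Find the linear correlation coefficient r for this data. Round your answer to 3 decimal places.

n = 6, Σg = 131, Σh = 124, Σg² = 3245, Σh² = 3218, Σgh = 2226
nΣgh − ΣgΣh = 13356 − 16244 = -2888
nΣg² − (Σg)² = 19470 − 17161 = 2309; nΣh² − (Σh)² = 19308 − 15376 = 3932
r = -2888 / √(2309 × 3932) = -2888 / 3013.1359 ≈ -0.958

-0.958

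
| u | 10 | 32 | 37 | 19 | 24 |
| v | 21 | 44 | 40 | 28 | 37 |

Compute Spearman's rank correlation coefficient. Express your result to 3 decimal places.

0.900

Rank u: 1, 4, 5, 2, 3
Rank v: 1, 5, 4, 2, 3
d = rank(u) − rank(v): 0, -1, 1, 0, 0; Σd² = 2
ρ = 1 − 6Σd² / [n(n²−1)] = 1 − 6×2 / (5×24) = 1 − 12/120 ≈ 0.900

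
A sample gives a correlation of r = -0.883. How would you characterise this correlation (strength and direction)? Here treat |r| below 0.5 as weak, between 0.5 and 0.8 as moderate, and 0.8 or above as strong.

strong negative

r = -0.883 < 0 so the relationship is negative.
|r| = 0.883, which falls in the strong range.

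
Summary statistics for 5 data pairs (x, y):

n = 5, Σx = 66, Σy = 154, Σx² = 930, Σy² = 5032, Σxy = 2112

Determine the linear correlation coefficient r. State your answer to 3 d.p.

0.608

r = (nΣxy − ΣxΣy) / √[(nΣx² − (Σx)²)(nΣy² − (Σy)²)]
Numerator: 5×2112 − 66×154 = 396
Denominator: √[(4650 − 4356)(25160 − 23716)] = √[294 × 1444] = 651.5643
r = 396 / 651.5643 ≈ 0.608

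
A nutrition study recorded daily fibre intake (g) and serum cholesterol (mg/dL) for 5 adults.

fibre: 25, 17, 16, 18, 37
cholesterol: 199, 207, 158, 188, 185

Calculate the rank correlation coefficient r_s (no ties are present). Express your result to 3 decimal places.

Rank fibre: 4, 2, 1, 3, 5
Rank cholesterol: 4, 5, 1, 3, 2
d = rank(fibre) − rank(cholesterol): 0, -3, 0, 0, 3; Σd² = 18
ρ = 1 − 6Σd² / [n(n²−1)] = 1 − 6×18 / (5×24) = 1 − 108/120 ≈ 0.100

0.100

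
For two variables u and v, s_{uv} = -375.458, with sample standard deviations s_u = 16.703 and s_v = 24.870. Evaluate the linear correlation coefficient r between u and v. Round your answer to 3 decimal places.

r = Cov(u,v) / (s_u · s_v) = -375.458 / (16.703 × 24.870)
  = -375.458 / 415.4036 ≈ -0.904

-0.904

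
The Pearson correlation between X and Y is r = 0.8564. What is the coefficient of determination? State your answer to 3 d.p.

r² = (0.8564)² = 0.733

0.733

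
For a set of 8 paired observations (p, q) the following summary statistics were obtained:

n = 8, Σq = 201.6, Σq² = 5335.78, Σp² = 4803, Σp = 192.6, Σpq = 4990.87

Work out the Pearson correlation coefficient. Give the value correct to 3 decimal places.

r = (nΣpq − ΣpΣq) / √[(nΣp² − (Σp)²)(nΣq² − (Σq)²)]
Numerator: 8×4990.87 − 192.6×201.6 = 1098.8
Denominator: √[(38424 − 37094.76)(42686.24 − 40642.56)] = √[1329.24 × 2043.68] = 1648.1933
r = 1098.8 / 1648.1933 ≈ 0.667

0.667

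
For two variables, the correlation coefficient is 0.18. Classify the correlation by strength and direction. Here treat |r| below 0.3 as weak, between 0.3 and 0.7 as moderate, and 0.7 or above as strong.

weak positive

r = 0.18 > 0 so the relationship is positive.
|r| = 0.18, which falls in the weak range.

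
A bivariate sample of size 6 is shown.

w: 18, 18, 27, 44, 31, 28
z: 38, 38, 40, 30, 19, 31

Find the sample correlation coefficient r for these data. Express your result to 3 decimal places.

-0.523

n = 6, Σw = 166, Σz = 196, Σw² = 5058, Σz² = 6710, Σwz = 5225
nΣwz − ΣwΣz = 31350 − 32536 = -1186
nΣw² − (Σw)² = 30348 − 27556 = 2792; nΣz² − (Σz)² = 40260 − 38416 = 1844
r = -1186 / √(2792 × 1844) = -1186 / 2269.0192 ≈ -0.523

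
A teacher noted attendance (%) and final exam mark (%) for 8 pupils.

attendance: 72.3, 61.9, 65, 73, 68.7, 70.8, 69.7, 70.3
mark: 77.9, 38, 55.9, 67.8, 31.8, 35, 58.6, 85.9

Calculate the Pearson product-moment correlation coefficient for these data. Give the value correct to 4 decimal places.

0.4844

n = 8, Σx = 551.7, Σy = 450.9, Σx² = 38145.41, Σy² = 28283.07, Σxy = 31353.12
nΣxy − ΣxΣy = 250824.96 − 248761.53 = 2063.43
nΣx² − (Σx)² = 305163.28 − 304372.89 = 790.39; nΣy² − (Σy)² = 226264.56 − 203310.81 = 22953.75
r = 2063.43 / √(790.39 × 22953.75) = 2063.43 / 4259.3913 ≈ 0.4844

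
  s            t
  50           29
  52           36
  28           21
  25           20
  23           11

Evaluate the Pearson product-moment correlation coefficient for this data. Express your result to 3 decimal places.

0.923

n = 5, Σs = 178, Σt = 117, Σs² = 7142, Σt² = 3099, Σst = 4663
nΣst − ΣsΣt = 23315 − 20826 = 2489
nΣs² − (Σs)² = 35710 − 31684 = 4026; nΣt² − (Σt)² = 15495 − 13689 = 1806
r = 2489 / √(4026 × 1806) = 2489 / 2696.4710 ≈ 0.923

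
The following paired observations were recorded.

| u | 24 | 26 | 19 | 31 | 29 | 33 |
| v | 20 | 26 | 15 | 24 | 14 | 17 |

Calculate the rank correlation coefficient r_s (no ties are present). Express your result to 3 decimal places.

Rank u: 2, 3, 1, 5, 4, 6
Rank v: 4, 6, 2, 5, 1, 3
d = rank(u) − rank(v): -2, -3, -1, 0, 3, 3; Σd² = 32
ρ = 1 − 6Σd² / [n(n²−1)] = 1 − 6×32 / (6×35) = 1 − 192/210 ≈ 0.086

0.086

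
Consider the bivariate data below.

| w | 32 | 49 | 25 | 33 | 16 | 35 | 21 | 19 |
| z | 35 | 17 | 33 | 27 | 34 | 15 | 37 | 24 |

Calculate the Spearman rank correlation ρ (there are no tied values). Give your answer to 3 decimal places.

Rank w: 5, 8, 4, 6, 1, 7, 3, 2
Rank z: 7, 2, 5, 4, 6, 1, 8, 3
d = rank(w) − rank(z): -2, 6, -1, 2, -5, 6, -5, -1; Σd² = 132
ρ = 1 − 6Σd² / [n(n²−1)] = 1 − 6×132 / (8×63) = 1 − 792/504 ≈ -0.571

-0.571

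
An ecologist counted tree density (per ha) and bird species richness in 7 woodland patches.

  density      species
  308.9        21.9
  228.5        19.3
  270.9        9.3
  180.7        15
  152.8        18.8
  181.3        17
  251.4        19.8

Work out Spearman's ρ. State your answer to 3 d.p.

0.357

Rank density: 7, 4, 6, 2, 1, 3, 5
Rank species: 7, 5, 1, 2, 4, 3, 6
d = rank(density) − rank(species): 0, -1, 5, 0, -3, 0, -1; Σd² = 36
ρ = 1 − 6Σd² / [n(n²−1)] = 1 − 6×36 / (7×48) = 1 − 216/336 ≈ 0.357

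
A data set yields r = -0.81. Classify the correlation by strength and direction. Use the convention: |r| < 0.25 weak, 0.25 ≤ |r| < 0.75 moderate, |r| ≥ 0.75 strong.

strong negative

r = -0.81 < 0 so the relationship is negative.
|r| = 0.81, which falls in the strong range.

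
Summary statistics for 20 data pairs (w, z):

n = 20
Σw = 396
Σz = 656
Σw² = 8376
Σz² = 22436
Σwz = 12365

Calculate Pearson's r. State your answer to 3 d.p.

r = (nΣwz − ΣwΣz) / √[(nΣw² − (Σw)²)(nΣz² − (Σz)²)]
Numerator: 20×12365 − 396×656 = -12476
Denominator: √[(167520 − 156816)(448720 − 430336)] = √[10704 × 18384] = 14027.9127
r = -12476 / 14027.9127 ≈ -0.889

-0.889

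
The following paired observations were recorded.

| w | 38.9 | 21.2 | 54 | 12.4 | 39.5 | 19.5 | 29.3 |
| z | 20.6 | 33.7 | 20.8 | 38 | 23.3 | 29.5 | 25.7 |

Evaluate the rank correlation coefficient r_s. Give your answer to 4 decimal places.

Rank w: 5, 3, 7, 1, 6, 2, 4
Rank z: 1, 6, 2, 7, 3, 5, 4
d = rank(w) − rank(z): 4, -3, 5, -6, 3, -3, 0; Σd² = 104
ρ = 1 − 6Σd² / [n(n²−1)] = 1 − 6×104 / (7×48) = 1 − 624/336 ≈ -0.8571

-0.8571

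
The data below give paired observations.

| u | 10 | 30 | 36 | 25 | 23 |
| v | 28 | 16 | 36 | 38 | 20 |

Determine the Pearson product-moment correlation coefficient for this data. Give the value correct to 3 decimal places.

0.117

n = 5, Σu = 124, Σv = 138, Σu² = 3450, Σv² = 4180, Σuv = 3466
nΣuv − ΣuΣv = 17330 − 17112 = 218
nΣu² − (Σu)² = 17250 − 15376 = 1874; nΣv² − (Σv)² = 20900 − 19044 = 1856
r = 218 / √(1874 × 1856) = 218 / 1864.9783 ≈ 0.117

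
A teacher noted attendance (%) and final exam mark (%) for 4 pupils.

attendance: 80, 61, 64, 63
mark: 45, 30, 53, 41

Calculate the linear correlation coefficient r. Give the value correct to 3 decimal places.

0.326

n = 4, Σx = 268, Σy = 169, Σx² = 18186, Σy² = 7415, Σxy = 11405
nΣxy − ΣxΣy = 45620 − 45292 = 328
nΣx² − (Σx)² = 72744 − 71824 = 920; nΣy² − (Σy)² = 29660 − 28561 = 1099
r = 328 / √(920 × 1099) = 328 / 1005.5247 ≈ 0.326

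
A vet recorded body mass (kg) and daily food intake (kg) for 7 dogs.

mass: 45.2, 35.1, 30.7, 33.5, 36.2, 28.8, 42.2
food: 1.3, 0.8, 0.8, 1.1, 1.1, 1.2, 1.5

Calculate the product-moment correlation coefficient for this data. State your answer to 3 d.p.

n = 7, Σx = 251.7, Σy = 7.8, Σx² = 9260.51, Σy² = 9.08, Σxy = 285.93
nΣxy − ΣxΣy = 2001.51 − 1963.26 = 38.25
nΣx² − (Σx)² = 64823.57 − 63352.89 = 1470.68; nΣy² − (Σy)² = 63.56 − 60.84 = 2.72
r = 38.25 / √(1470.68 × 2.72) = 38.25 / 63.2475 ≈ 0.605

0.605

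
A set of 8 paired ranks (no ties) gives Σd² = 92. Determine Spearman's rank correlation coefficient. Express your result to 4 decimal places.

-0.0952

ρ = 1 − 6Σd² / [n(n²−1)] = 1 − 6×92 / (8×63)
  = 1 − 552/504 = 1 − 1.09524 ≈ -0.0952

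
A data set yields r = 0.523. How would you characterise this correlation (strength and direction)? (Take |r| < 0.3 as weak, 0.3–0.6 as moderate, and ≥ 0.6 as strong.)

r = 0.523 > 0 so the relationship is positive.
|r| = 0.523, which falls in the moderate range.

moderate positive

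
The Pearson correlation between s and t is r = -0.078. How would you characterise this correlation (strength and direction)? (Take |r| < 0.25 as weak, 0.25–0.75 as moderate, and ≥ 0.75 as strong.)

r = -0.078 < 0 so the relationship is negative.
|r| = 0.078, which falls in the weak range.

weak negative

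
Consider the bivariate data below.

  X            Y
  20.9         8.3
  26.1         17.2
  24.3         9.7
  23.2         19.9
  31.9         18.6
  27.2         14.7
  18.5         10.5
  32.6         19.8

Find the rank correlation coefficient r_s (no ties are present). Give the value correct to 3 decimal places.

Rank X: 2, 5, 4, 3, 7, 6, 1, 8
Rank Y: 1, 5, 2, 8, 6, 4, 3, 7
d = rank(X) − rank(Y): 1, 0, 2, -5, 1, 2, -2, 1; Σd² = 40
ρ = 1 − 6Σd² / [n(n²−1)] = 1 − 6×40 / (8×63) = 1 − 240/504 ≈ 0.524

0.524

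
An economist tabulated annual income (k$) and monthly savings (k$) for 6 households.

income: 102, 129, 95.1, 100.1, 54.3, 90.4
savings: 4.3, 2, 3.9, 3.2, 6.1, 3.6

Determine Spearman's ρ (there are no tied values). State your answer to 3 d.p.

-0.600

Rank income: 5, 6, 3, 4, 1, 2
Rank savings: 5, 1, 4, 2, 6, 3
d = rank(income) − rank(savings): 0, 5, -1, 2, -5, -1; Σd² = 56
ρ = 1 − 6Σd² / [n(n²−1)] = 1 − 6×56 / (6×35) = 1 − 336/210 ≈ -0.600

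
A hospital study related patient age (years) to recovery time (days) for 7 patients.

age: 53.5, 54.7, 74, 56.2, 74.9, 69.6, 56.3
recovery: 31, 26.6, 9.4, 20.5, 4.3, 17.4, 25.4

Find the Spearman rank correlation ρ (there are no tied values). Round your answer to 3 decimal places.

-0.964

Rank age: 1, 2, 6, 3, 7, 5, 4
Rank recovery: 7, 6, 2, 4, 1, 3, 5
d = rank(age) − rank(recovery): -6, -4, 4, -1, 6, 2, -1; Σd² = 110
ρ = 1 − 6Σd² / [n(n²−1)] = 1 − 6×110 / (7×48) = 1 − 660/336 ≈ -0.964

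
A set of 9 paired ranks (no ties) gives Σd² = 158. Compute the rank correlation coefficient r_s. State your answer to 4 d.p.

ρ = 1 − 6Σd² / [n(n²−1)] = 1 − 6×158 / (9×80)
  = 1 − 948/720 = 1 − 1.31667 ≈ -0.3167

-0.3167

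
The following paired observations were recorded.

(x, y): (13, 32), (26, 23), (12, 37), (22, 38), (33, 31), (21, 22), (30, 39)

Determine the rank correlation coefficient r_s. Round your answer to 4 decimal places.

Rank x: 2, 5, 1, 4, 7, 3, 6
Rank y: 4, 2, 5, 6, 3, 1, 7
d = rank(x) − rank(y): -2, 3, -4, -2, 4, 2, -1; Σd² = 54
ρ = 1 − 6Σd² / [n(n²−1)] = 1 − 6×54 / (7×48) = 1 − 324/336 ≈ 0.0357

0.0357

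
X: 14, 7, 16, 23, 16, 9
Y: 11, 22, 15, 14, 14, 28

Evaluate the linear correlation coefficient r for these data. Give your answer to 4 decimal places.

-0.6998

n = 6, ΣX = 85, ΣY = 104, ΣX² = 1367, ΣY² = 2006, ΣXY = 1346
nΣXY − ΣXΣY = 8076 − 8840 = -764
nΣX² − (ΣX)² = 8202 − 7225 = 977; nΣY² − (ΣY)² = 12036 − 10816 = 1220
r = -764 / √(977 × 1220) = -764 / 1091.7600 ≈ -0.6998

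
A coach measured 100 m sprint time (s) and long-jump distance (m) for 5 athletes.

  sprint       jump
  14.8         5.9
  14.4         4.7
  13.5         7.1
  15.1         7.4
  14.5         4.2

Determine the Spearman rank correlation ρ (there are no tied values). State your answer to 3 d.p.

Rank sprint: 4, 2, 1, 5, 3
Rank jump: 3, 2, 4, 5, 1
d = rank(sprint) − rank(jump): 1, 0, -3, 0, 2; Σd² = 14
ρ = 1 − 6Σd² / [n(n²−1)] = 1 − 6×14 / (5×24) = 1 − 84/120 ≈ 0.300

0.300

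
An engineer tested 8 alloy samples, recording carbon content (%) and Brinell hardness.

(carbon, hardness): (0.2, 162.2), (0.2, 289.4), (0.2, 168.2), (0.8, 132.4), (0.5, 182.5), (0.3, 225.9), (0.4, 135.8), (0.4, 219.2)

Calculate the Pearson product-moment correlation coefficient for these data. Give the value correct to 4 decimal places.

n = 8, Σx = 3, Σy = 1515.6, Σx² = 1.42, Σy² = 306709.54, Σxy = 530.9
nΣxy − ΣxΣy = 4247.2 − 4546.8 = -299.6
nΣx² − (Σx)² = 11.36 − 9 = 2.36; nΣy² − (Σy)² = 2453676.32 − 2297043.36 = 156632.96
r = -299.6 / √(2.36 × 156632.96) = -299.6 / 607.9916 ≈ -0.4928

-0.4928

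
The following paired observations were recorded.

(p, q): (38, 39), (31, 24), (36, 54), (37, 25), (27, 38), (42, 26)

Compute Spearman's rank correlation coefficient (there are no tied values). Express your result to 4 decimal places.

Rank p: 5, 2, 3, 4, 1, 6
Rank q: 5, 1, 6, 2, 4, 3
d = rank(p) − rank(q): 0, 1, -3, 2, -3, 3; Σd² = 32
ρ = 1 − 6Σd² / [n(n²−1)] = 1 − 6×32 / (6×35) = 1 − 192/210 ≈ 0.0857

0.0857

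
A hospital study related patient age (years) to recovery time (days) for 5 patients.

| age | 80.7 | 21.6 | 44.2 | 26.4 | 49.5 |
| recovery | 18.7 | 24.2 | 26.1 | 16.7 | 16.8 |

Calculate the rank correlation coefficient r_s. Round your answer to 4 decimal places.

-0.1000

Rank age: 5, 1, 3, 2, 4
Rank recovery: 3, 4, 5, 1, 2
d = rank(age) − rank(recovery): 2, -3, -2, 1, 2; Σd² = 22
ρ = 1 − 6Σd² / [n(n²−1)] = 1 − 6×22 / (5×24) = 1 − 132/120 ≈ -0.1000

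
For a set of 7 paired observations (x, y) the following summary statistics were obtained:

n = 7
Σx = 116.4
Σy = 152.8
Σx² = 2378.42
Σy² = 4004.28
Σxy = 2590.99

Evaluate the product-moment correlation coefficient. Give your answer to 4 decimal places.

r = (nΣxy − ΣxΣy) / √[(nΣx² − (Σx)²)(nΣy² − (Σy)²)]
Numerator: 7×2590.99 − 116.4×152.8 = 351.01
Denominator: √[(16648.94 − 13548.96)(28029.96 − 23347.84)] = √[3099.98 × 4682.12] = 3809.7872
r = 351.01 / 3809.7872 ≈ 0.0921

0.0921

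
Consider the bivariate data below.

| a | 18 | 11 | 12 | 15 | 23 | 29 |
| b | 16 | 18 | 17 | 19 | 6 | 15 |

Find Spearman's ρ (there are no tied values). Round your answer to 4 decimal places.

-0.7714

Rank a: 4, 1, 2, 3, 5, 6
Rank b: 3, 5, 4, 6, 1, 2
d = rank(a) − rank(b): 1, -4, -2, -3, 4, 4; Σd² = 62
ρ = 1 − 6Σd² / [n(n²−1)] = 1 − 6×62 / (6×35) = 1 − 372/210 ≈ -0.7714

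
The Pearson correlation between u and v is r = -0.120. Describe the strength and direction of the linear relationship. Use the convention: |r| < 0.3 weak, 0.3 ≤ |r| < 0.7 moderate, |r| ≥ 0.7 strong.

weak negative

r = -0.120 < 0 so the relationship is negative.
|r| = 0.120, which falls in the weak range.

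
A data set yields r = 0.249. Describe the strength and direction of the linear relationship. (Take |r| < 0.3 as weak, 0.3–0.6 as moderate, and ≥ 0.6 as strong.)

r = 0.249 > 0 so the relationship is positive.
|r| = 0.249, which falls in the weak range.

weak positive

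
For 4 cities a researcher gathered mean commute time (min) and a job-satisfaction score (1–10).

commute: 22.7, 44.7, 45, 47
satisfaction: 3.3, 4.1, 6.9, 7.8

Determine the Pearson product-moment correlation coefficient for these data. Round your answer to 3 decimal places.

n = 4, Σx = 159.4, Σy = 22.1, Σx² = 6747.38, Σy² = 136.15, Σxy = 935.28
nΣxy − ΣxΣy = 3741.12 − 3522.74 = 218.38
nΣx² − (Σx)² = 26989.52 − 25408.36 = 1581.16; nΣy² − (Σy)² = 544.6 − 488.41 = 56.19
r = 218.38 / √(1581.16 × 56.19) = 218.38 / 298.0694 ≈ 0.733

0.733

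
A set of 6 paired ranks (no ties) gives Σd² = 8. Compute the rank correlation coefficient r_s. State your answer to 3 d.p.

ρ = 1 − 6Σd² / [n(n²−1)] = 1 − 6×8 / (6×35)
  = 1 − 48/210 = 1 − 0.2286 ≈ 0.771

0.771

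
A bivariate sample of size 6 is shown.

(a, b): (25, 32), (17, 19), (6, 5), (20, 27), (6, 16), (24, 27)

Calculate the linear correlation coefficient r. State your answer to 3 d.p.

0.912

n = 6, Σa = 98, Σb = 126, Σa² = 1962, Σb² = 3124, Σab = 2437
nΣab − ΣaΣb = 14622 − 12348 = 2274
nΣa² − (Σa)² = 11772 − 9604 = 2168; nΣb² − (Σb)² = 18744 − 15876 = 2868
r = 2274 / √(2168 × 2868) = 2274 / 2493.5565 ≈ 0.912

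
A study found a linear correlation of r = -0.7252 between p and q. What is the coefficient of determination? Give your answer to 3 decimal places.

r² = (-0.7252)² = 0.526

0.526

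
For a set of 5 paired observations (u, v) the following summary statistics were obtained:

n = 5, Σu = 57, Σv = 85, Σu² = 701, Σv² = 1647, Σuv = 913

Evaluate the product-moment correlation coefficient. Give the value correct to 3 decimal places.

r = (nΣuv − ΣuΣv) / √[(nΣu² − (Σu)²)(nΣv² − (Σv)²)]
Numerator: 5×913 − 57×85 = -280
Denominator: √[(3505 − 3249)(8235 − 7225)] = √[256 × 1010] = 508.4880
r = -280 / 508.4880 ≈ -0.551

-0.551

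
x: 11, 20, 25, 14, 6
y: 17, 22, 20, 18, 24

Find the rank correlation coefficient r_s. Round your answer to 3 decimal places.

Rank x: 2, 4, 5, 3, 1
Rank y: 1, 4, 3, 2, 5
d = rank(x) − rank(y): 1, 0, 2, 1, -4; Σd² = 22
ρ = 1 − 6Σd² / [n(n²−1)] = 1 − 6×22 / (5×24) = 1 − 132/120 ≈ -0.100

-0.100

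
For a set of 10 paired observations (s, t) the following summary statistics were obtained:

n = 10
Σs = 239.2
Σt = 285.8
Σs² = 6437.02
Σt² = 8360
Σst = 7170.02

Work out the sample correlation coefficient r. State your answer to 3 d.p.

0.901

r = (nΣst − ΣsΣt) / √[(nΣs² − (Σs)²)(nΣt² − (Σt)²)]
Numerator: 10×7170.02 − 239.2×285.8 = 3336.84
Denominator: √[(64370.2 − 57216.64)(83600 − 81681.64)] = √[7153.56 × 1918.36] = 3704.4707
r = 3336.84 / 3704.4707 ≈ 0.901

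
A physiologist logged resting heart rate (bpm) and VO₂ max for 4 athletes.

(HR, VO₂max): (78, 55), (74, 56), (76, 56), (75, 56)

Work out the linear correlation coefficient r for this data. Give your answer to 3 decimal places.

n = 4, Σx = 303, Σy = 223, Σx² = 22961, Σy² = 12433, Σxy = 16890
nΣxy − ΣxΣy = 67560 − 67569 = -9
nΣx² − (Σx)² = 91844 − 91809 = 35; nΣy² − (Σy)² = 49732 − 49729 = 3
r = -9 / √(35 × 3) = -9 / 10.2470 ≈ -0.878

-0.878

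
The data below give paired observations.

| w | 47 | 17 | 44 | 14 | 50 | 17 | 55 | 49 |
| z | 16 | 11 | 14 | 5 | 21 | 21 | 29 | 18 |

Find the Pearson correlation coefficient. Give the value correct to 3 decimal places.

0.641

n = 8, Σw = 293, Σz = 135, Σw² = 12845, Σz² = 2645, Σwz = 5509
nΣwz − ΣwΣz = 44072 − 39555 = 4517
nΣw² − (Σw)² = 102760 − 85849 = 16911; nΣz² − (Σz)² = 21160 − 18225 = 2935
r = 4517 / √(16911 × 2935) = 4517 / 7045.1249 ≈ 0.641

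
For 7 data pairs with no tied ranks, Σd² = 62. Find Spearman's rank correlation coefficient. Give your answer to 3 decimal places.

ρ = 1 − 6Σd² / [n(n²−1)] = 1 − 6×62 / (7×48)
  = 1 − 372/336 = 1 − 1.1071 ≈ -0.107

-0.107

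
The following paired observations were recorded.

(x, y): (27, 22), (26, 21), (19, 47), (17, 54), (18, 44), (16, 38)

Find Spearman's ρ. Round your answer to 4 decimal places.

Rank x: 6, 5, 4, 2, 3, 1
Rank y: 2, 1, 5, 6, 4, 3
d = rank(x) − rank(y): 4, 4, -1, -4, -1, -2; Σd² = 54
ρ = 1 − 6Σd² / [n(n²−1)] = 1 − 6×54 / (6×35) = 1 − 324/210 ≈ -0.5429

-0.5429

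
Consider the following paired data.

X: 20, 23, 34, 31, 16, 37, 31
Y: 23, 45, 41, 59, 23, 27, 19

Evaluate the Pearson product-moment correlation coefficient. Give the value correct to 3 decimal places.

n = 7, ΣX = 192, ΣY = 237, ΣX² = 5632, ΣY² = 9335, ΣXY = 6674
nΣXY − ΣXΣY = 46718 − 45504 = 1214
nΣX² − (ΣX)² = 39424 − 36864 = 2560; nΣY² − (ΣY)² = 65345 − 56169 = 9176
r = 1214 / √(2560 × 9176) = 1214 / 4846.7061 ≈ 0.250

0.250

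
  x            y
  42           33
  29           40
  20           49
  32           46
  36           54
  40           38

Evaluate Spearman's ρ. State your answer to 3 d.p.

Rank x: 6, 2, 1, 3, 4, 5
Rank y: 1, 3, 5, 4, 6, 2
d = rank(x) − rank(y): 5, -1, -4, -1, -2, 3; Σd² = 56
ρ = 1 − 6Σd² / [n(n²−1)] = 1 − 6×56 / (6×35) = 1 − 336/210 ≈ -0.600

-0.600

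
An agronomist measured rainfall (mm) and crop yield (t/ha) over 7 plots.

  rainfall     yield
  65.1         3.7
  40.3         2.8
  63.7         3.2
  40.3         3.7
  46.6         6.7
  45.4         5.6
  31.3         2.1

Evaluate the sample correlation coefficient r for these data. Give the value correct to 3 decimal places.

n = 7, Σx = 332.7, Σy = 27.8, Σx² = 16756.29, Σy² = 126.12, Σxy = 1338.85
nΣxy − ΣxΣy = 9371.95 − 9249.06 = 122.89
nΣx² − (Σx)² = 117294.03 − 110689.29 = 6604.74; nΣy² − (Σy)² = 882.84 − 772.84 = 110
r = 122.89 / √(6604.74 × 110) = 122.89 / 852.3622 ≈ 0.144

0.144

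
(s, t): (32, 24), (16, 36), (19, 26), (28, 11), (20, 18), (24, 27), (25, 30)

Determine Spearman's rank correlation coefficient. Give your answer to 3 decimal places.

-0.500

Rank s: 7, 1, 2, 6, 3, 4, 5
Rank t: 3, 7, 4, 1, 2, 5, 6
d = rank(s) − rank(t): 4, -6, -2, 5, 1, -1, -1; Σd² = 84
ρ = 1 − 6Σd² / [n(n²−1)] = 1 − 6×84 / (7×48) = 1 − 504/336 ≈ -0.500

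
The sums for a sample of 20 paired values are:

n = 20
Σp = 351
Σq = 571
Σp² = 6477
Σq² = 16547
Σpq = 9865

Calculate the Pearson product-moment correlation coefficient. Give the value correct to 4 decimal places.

-0.5601

r = (nΣpq − ΣpΣq) / √[(nΣp² − (Σp)²)(nΣq² − (Σq)²)]
Numerator: 20×9865 − 351×571 = -3121
Denominator: √[(129540 − 123201)(330940 − 326041)] = √[6339 × 4899] = 5572.6799
r = -3121 / 5572.6799 ≈ -0.5601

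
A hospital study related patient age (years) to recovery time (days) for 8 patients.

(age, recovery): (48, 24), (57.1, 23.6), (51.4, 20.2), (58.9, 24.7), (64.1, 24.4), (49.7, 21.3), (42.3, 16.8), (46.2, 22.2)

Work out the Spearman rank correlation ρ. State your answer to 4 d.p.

0.6905

Rank age: 3, 6, 5, 7, 8, 4, 1, 2
Rank recovery: 6, 5, 2, 8, 7, 3, 1, 4
d = rank(age) − rank(recovery): -3, 1, 3, -1, 1, 1, 0, -2; Σd² = 26
ρ = 1 − 6Σd² / [n(n²−1)] = 1 − 6×26 / (8×63) = 1 − 156/504 ≈ 0.6905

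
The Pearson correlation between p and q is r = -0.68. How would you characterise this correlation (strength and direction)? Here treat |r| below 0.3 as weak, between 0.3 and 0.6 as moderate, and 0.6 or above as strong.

strong negative

r = -0.68 < 0 so the relationship is negative.
|r| = 0.68, which falls in the strong range.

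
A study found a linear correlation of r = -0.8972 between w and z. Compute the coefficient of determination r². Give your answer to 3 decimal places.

0.805

r² = (-0.8972)² = 0.805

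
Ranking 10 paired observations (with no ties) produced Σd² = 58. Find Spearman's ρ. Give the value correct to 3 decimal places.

0.648

ρ = 1 − 6Σd² / [n(n²−1)] = 1 − 6×58 / (10×99)
  = 1 − 348/990 = 1 − 0.3515 ≈ 0.648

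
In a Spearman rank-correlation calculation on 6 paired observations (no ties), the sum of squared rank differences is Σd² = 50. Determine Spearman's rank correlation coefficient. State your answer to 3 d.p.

ρ = 1 − 6Σd² / [n(n²−1)] = 1 − 6×50 / (6×35)
  = 1 − 300/210 = 1 − 1.4286 ≈ -0.429

-0.429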